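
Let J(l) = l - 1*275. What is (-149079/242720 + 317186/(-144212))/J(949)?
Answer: -24621591667/5898028523840 ≈ -0.0041745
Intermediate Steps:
J(l) = -275 + l (J(l) = l - 275 = -275 + l)
(-149079/242720 + 317186/(-144212))/J(949) = (-149079/242720 + 317186/(-144212))/(-275 + 949) = (-149079*1/242720 + 317186*(-1/144212))/674 = (-149079/242720 - 158593/72106)*(1/674) = -24621591667/8750784160*1/674 = -24621591667/5898028523840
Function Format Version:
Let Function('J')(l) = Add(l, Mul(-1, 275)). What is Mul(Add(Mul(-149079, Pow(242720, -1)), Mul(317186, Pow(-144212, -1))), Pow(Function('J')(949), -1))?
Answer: Rational(-24621591667, 5898028523840) ≈ -0.0041745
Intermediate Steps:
Function('J')(l) = Add(-275, l) (Function('J')(l) = Add(l, -275) = Add(-275, l))
Mul(Add(Mul(-149079, Pow(242720, -1)), Mul(317186, Pow(-144212, -1))), Pow(Function('J')(949), -1)) = Mul(Add(Mul(-149079, Pow(242720, -1)), Mul(317186, Pow(-144212, -1))), Pow(Add(-275, 949), -1)) = Mul(Add(Mul(-149079, Rational(1, 242720)), Mul(317186, Rational(-1, 144212))), Pow(674, -1)) = Mul(Add(Rational(-149079, 242720), Rational(-158593, 72106)), Rational(1, 674)) = Mul(Rational(-24621591667, 8750784160), Rational(1, 674)) = Rational(-24621591667, 5898028523840)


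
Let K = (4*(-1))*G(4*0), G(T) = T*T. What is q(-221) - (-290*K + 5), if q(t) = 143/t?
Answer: -96/17 ≈ -5.6471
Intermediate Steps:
G(T) = T**2
K = 0 (K = (4*(-1))*(4*0)**2 = -4*0**2 = -4*0 = 0)
q(-221) - (-290*K + 5) = 143/(-221) - (-290*0 + 5) = 143*(-1/221) - (0 + 5) = -11/17 - 1*5 = -11/17 - 5 = -96/17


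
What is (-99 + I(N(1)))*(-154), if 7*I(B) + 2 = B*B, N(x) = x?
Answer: 15268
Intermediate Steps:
I(B) = -2/7 + B²/7 (I(B) = -2/7 + (B*B)/7 = -2/7 + B²/7)
(-99 + I(N(1)))*(-154) = (-99 + (-2/7 + (⅐)*1²))*(-154) = (-99 + (-2/7 + (⅐)*1))*(-154) = (-99 + (-2/7 + ⅐))*(-154) = (-99 - ⅐)*(-154) = -694/7*(-154) = 15268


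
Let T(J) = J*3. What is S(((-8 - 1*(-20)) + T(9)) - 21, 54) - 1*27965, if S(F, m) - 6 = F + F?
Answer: -27923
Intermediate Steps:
T(J) = 3*J
S(F, m) = 6 + 2*F (S(F, m) = 6 + (F + F) = 6 + 2*F)
S(((-8 - 1*(-20)) + T(9)) - 21, 54) - 1*27965 = (6 + 2*(((-8 - 1*(-20)) + 3*9) - 21)) - 1*27965 = (6 + 2*(((-8 + 20) + 27) - 21)) - 27965 = (6 + 2*((12 + 27) - 21)) - 27965 = (6 + 2*(39 - 21)) - 27965 = (6 + 2*18) - 27965 = (6 + 36) - 27965 = 42 - 27965 = -27923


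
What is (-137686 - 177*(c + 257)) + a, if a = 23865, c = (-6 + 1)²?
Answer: -163735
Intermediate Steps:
c = 25 (c = (-5)² = 25)
(-137686 - 177*(c + 257)) + a = (-137686 - 177*(25 + 257)) + 23865 = (-137686 - 177*282) + 23865 = (-137686 - 49914) + 23865 = -187600 + 23865 = -163735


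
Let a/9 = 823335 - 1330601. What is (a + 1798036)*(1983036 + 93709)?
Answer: -5747096889710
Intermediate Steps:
a = -4565394 (a = 9*(823335 - 1330601) = 9*(-507266) = -4565394)
(a + 1798036)*(1983036 + 93709) = (-4565394 + 1798036)*(1983036 + 93709) = -2767358*2076745 = -5747096889710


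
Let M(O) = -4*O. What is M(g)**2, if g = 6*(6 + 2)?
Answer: 36864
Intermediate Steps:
g = 48 (g = 6*8 = 48)
M(g)**2 = (-4*48)**2 = (-192)**2 = 36864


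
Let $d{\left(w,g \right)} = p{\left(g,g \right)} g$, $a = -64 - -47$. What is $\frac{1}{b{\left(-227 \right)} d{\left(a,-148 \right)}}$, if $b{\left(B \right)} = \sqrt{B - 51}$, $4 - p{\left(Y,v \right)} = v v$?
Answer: $- \frac{i \sqrt{278}}{901053600} \approx - 1.8504 \cdot 10^{-8} i$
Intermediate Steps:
$p{\left(Y,v \right)} = 4 - v^{2}$ ($p{\left(Y,v \right)} = 4 - v v = 4 - v^{2}$)
$b{\left(B \right)} = \sqrt{-51 + B}$
$a = -17$ ($a = -64 + 47 = -17$)
$d{\left(w,g \right)} = g \left(4 - g^{2}\right)$ ($d{\left(w,g \right)} = \left(4 - g^{2}\right) g = g \left(4 - g^{2}\right)$)
$\frac{1}{b{\left(-227 \right)} d{\left(a,-148 \right)}} = \frac{1}{\sqrt{-51 - 227} \left(- 148 \left(4 - \left(-148\right)^{2}\right)\right)} = \frac{1}{\sqrt{-278} \left(- 148 \left(4 - 21904\right)\right)} = \frac{1}{i \sqrt{278} \left(- 148 \left(4 - 21904\right)\right)} = \frac{\left(- \frac{1}{278}\right) i \sqrt{278}}{\left(-148\right) \left(-21900\right)} = \frac{\left(- \frac{1}{278}\right) i \sqrt{278}}{3241200} = - \frac{i \sqrt{278}}{278} \cdot \frac{1}{3241200} = - \frac{i \sqrt{278}}{901053600}$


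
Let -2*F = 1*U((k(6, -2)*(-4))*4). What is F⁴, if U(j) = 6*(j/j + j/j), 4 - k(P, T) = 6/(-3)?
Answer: 1296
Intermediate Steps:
k(P, T) = 6 (k(P, T) = 4 - 6/(-3) = 4 - 6*(-1)/3 = 4 - 1*(-2) = 4 + 2 = 6)
U(j) = 12 (U(j) = 6*(1 + 1) = 6*2 = 12)
F = -6 (F = -12/2 = -½*12 = -6)
F⁴ = (-6)⁴ = 1296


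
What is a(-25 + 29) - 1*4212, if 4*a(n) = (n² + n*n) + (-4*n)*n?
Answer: -4220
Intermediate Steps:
a(n) = -n²/2 (a(n) = ((n² + n*n) + (-4*n)*n)/4 = ((n² + n²) - 4*n²)/4 = (2*n² - 4*n²)/4 = (-2*n²)/4 = -n²/2)
a(-25 + 29) - 1*4212 = -(-25 + 29)²/2 - 1*4212 = -½*4² - 4212 = -½*16 - 4212 = -8 - 4212 = -4220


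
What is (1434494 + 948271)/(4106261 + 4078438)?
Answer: 794255/2728233 ≈ 0.29112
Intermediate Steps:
(1434494 + 948271)/(4106261 + 4078438) = 2382765/8184699 = 2382765*(1/8184699) = 794255/2728233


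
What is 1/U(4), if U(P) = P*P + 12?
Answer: 1/28 ≈ 0.035714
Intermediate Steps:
U(P) = 12 + P² (U(P) = P² + 12 = 12 + P²)
1/U(4) = 1/(12 + 4²) = 1/(12 + 16) = 1/28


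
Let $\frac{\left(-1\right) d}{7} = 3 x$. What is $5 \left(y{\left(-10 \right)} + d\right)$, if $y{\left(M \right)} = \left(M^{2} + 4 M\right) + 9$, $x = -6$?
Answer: $975$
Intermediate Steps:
$y{\left(M \right)} = 9 + M^{2} + 4 M$
$d = 126$ ($d = - 7 \cdot 3 \left(-6\right) = \left(-7\right) \left(-18\right) = 126$)
$5 \left(y{\left(-10 \right)} + d\right) = 5 \left(\left(9 + \left(-10\right)^{2} + 4 \left(-10\right)\right) + 126\right) = 5 \left(\left(9 + 100 - 40\right) + 126\right) = 5 \left(69 + 126\right) = 5 \cdot 195 = 975$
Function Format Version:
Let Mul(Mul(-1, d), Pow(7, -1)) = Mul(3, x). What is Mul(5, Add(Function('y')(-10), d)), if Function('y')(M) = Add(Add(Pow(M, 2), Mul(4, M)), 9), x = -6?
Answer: 975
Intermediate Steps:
Function('y')(M) = Add(9, Pow(M, 2), Mul(4, M))
d = 126 (d = Mul(-7, Mul(3, -6)) = Mul(-7, -18) = 126)
Mul(5, Add(Function('y')(-10), d)) = Mul(5, Add(Add(9, Pow(-10, 2), Mul(4, -10)), 126)) = Mul(5, Add(Add(9, 100, -40), 126)) = Mul(5, Add(69, 126)) = Mul(5, 195) = 975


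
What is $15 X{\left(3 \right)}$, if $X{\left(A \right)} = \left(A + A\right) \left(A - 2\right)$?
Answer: $90$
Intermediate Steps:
$X{\left(A \right)} = 2 A \left(-2 + A\right)$
$15 X{\left(3 \right)} = 15 \cdot 2 \cdot 3 \left(-2 + 3\right) = 15 \cdot 2 \cdot 3 \cdot 1 = 15 \cdot 6 = 90$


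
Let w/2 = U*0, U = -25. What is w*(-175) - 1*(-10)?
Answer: 10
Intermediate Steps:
w = 0 (w = 2*(-25*0) = 2*0 = 0)
w*(-175) - 1*(-10) = 0*(-175) - 1*(-10) = 0 + 10 = 10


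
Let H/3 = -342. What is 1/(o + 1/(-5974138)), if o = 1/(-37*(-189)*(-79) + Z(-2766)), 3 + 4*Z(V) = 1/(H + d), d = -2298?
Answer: -43882106390239330/86777484133 ≈ -5.0569e+5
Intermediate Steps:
H = -1026 (H = 3*(-342) = -1026)
Z(V) = -9973/13296 (Z(V) = -¾ + 1/(4*(-1026 - 2298)) = -¾ + (¼)/(-3324) = -¾ + (¼)*(-1/3324) = -¾ - 1/13296 = -9973/13296)
o = -13296/7345345285 (o = 1/(-37*(-189)*(-79) - 9973/13296) = 1/(6993*(-79) - 9973/13296) = 1/(-552447 - 9973/13296) = 1/(-7345345285/13296) = -13296/7345345285 ≈ -1.8101e-6)
1/(o + 1/(-5974138)) = 1/(-13296/7345345285 + 1/(-5974138)) = 1/(-13296/7345345285 - 1/5974138) = 1/(-86777484133/43882106390239330) = -43882106390239330/86777484133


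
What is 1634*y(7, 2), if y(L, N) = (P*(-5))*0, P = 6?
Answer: 0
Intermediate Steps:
y(L, N) = 0 (y(L, N) = (6*(-5))*0 = -30*0 = 0)
1634*y(7, 2) = 1634*0 = 0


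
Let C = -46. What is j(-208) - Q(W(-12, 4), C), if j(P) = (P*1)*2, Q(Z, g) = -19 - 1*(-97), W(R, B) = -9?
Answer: -494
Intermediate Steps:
Q(Z, g) = 78 (Q(Z, g) = -19 + 97 = 78)
j(P) = 2*P (j(P) = P*2 = 2*P)
j(-208) - Q(W(-12, 4), C) = 2*(-208) - 1*78 = -416 - 78 = -494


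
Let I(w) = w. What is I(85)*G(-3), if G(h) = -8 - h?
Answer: -425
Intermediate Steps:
I(85)*G(-3) = 85*(-8 - 1*(-3)) = 85*(-8 + 3) = 85*(-5) = -425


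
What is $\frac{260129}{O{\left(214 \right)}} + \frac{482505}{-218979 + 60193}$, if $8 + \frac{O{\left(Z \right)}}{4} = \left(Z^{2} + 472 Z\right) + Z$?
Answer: $- \frac{121213698403}{46686259720} \approx -2.5963$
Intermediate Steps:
$O{\left(Z \right)} = -32 + 4 Z^{2} + 1892 Z$ ($O{\left(Z \right)} = -32 + 4 \left(\left(Z^{2} + 472 Z\right) + Z\right) = -32 + 4 \left(Z^{2} + 473 Z\right) = -32 + \left(4 Z^{2} + 1892 Z\right) = -32 + 4 Z^{2} + 1892 Z$)
$\frac{260129}{O{\left(214 \right)}} + \frac{482505}{-218979 + 60193} = \frac{260129}{-32 + 4 \cdot 214^{2} + 1892 \cdot 214} + \frac{482505}{-218979 + 60193} = \frac{260129}{-32 + 4 \cdot 45796 + 404888} + \frac{482505}{-158786} = \frac{260129}{-32 + 183184 + 404888} + 482505 \left(- \frac{1}{158786}\right) = \frac{260129}{588040} - \frac{482505}{158786} = - \frac{121213698403}{46686259720}$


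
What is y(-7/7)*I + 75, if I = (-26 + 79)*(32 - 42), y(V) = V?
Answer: 605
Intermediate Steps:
I = -530 (I = 53*(-10) = -530)
y(-7/7)*I + 75 = -7/7*(-530) + 75 = -7*⅐*(-530) + 75 = -1*(-530) + 75 = 530 + 75 = 605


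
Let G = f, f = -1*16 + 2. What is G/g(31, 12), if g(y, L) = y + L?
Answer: -14/43 ≈ -0.32558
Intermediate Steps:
f = -14 (f = -16 + 2 = -14)
g(y, L) = L + y
G = -14
G/g(31, 12) = -14/(12 + 31) = -14/43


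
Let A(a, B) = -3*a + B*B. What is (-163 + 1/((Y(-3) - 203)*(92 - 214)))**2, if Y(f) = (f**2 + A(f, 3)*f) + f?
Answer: 24913924218225/937706884 ≈ 26569.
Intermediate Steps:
A(a, B) = B**2 - 3*a (A(a, B) = -3*a + B**2 = B**2 - 3*a)
Y(f) = f + f**2 + f*(9 - 3*f) (Y(f) = (f**2 + (3**2 - 3*f)*f) + f = (f**2 + (9 - 3*f)*f) + f = (f**2 + f*(9 - 3*f)) + f = f + f**2 + f*(9 - 3*f))
(-163 + 1/((Y(-3) - 203)*(92 - 214)))**2 = (-163 + 1/((2*(-3)*(5 - 1*(-3)) - 203)*(92 - 214)))**2 = (-163 + 1/((2*(-3)*(5 + 3) - 203)*(-122)))**2 = (-163 + 1/((2*(-3)*8 - 203)*(-122)))**2 = (-163 + 1/((-48 - 203)*(-122)))**2 = (-163 + 1/(-251*(-122)))**2 = (-163 + 1/30622)**2 = (-4991385/30622)**2 = 24913924218225/937706884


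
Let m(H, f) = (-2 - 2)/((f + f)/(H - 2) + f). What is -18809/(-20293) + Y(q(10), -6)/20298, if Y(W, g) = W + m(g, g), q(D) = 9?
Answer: 491124545/529595118 ≈ 0.92736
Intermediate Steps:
m(H, f) = -4/(f + 2*f/(-2 + H)) (m(H, f) = -4/((2*f)/(-2 + H) + f) = -4/(2*f/(-2 + H) + f) = -4/(f + 2*f/(-2 + H)))
Y(W, g) = W + 4*(2 - g)/g² (Y(W, g) = W + 4*(2 - g)/(g*g) = W + 4*(2 - g)/g²)
-18809/(-20293) + Y(q(10), -6)/20298 = -18809/(-20293) + (9 - 4/(-6) + 8/(-6)²)/20298 = -18809*(-1/20293) + (9 - 4*(-⅙) + 8*(1/36))*(1/20298) = 2687/2899 + (9 + ⅔ + 2/9)*(1/20298) = 2687/2899 + (89/9)*(1/20298) = 2687/2899 + 89/182682 = 491124545/529595118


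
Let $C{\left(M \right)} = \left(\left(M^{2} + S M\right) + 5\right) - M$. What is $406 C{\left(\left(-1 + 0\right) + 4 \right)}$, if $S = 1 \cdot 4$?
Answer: $9338$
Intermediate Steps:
$S = 4$
$C{\left(M \right)} = 5 + M^{2} + 3 M$ ($C{\left(M \right)} = \left(\left(M^{2} + 4 M\right) + 5\right) - M = \left(5 + M^{2} + 4 M\right) - M = 5 + M^{2} + 3 M$)
$406 C{\left(\left(-1 + 0\right) + 4 \right)} = 406 \left(5 + \left(\left(-1 + 0\right) + 4\right)^{2} + 3 \left(\left(-1 + 0\right) + 4\right)\right) = 406 \left(5 + \left(-1 + 4\right)^{2} + 3 \left(-1 + 4\right)\right) = 406 \left(5 + 3^{2} + 3 \cdot 3\right) = 406 \left(5 + 9 + 9\right) = 406 \cdot 23 = 9338$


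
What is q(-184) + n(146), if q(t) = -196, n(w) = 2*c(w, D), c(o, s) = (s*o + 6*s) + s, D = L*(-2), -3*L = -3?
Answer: -808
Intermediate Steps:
L = 1 (L = -⅓*(-3) = 1)
D = -2 (D = 1*(-2) = -2)
c(o, s) = 7*s + o*s (c(o, s) = (o*s + 6*s) + s = (6*s + o*s) + s = 7*s + o*s)
n(w) = -28 - 4*w (n(w) = 2*(-2*(7 + w)) = 2*(-14 - 2*w) = -28 - 4*w)
q(-184) + n(146) = -196 + (-28 - 4*146) = -196 + (-28 - 584) = -196 - 612 = -808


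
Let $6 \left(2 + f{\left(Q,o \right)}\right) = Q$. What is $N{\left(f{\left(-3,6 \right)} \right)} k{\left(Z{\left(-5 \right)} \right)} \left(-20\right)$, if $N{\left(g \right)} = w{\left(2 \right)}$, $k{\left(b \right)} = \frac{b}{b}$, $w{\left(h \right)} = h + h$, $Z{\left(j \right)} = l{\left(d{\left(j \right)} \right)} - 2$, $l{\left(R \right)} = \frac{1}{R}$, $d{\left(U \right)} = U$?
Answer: $-80$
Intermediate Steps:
$f{\left(Q,o \right)} = -2 + \frac{Q}{6}$
$Z{\left(j \right)} = -2 + \frac{1}{j}$ ($Z{\left(j \right)} = \frac{1}{j} - 2 = -2 + \frac{1}{j}$)
$w{\left(h \right)} = 2 h$
$k{\left(b \right)} = 1$
$N{\left(g \right)} = 4$ ($N{\left(g \right)} = 2 \cdot 2 = 4$)
$N{\left(f{\left(-3,6 \right)} \right)} k{\left(Z{\left(-5 \right)} \right)} \left(-20\right) = 4 \cdot 1 \left(-20\right) = 4 \left(-20\right) = -80$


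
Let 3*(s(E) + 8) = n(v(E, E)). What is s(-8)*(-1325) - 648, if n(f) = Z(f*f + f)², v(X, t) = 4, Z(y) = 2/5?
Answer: 29644/3 ≈ 9881.3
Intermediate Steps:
Z(y) = ⅖ (Z(y) = 2*(⅕) = ⅖)
n(f) = 4/25 (n(f) = (⅖)² = 4/25)
s(E) = -596/75 (s(E) = -8 + (⅓)*(4/25) = -8 + 4/75 = -596/75)
s(-8)*(-1325) - 648 = -596/75*(-1325) - 648 = 31588/3 - 648 = 29644/3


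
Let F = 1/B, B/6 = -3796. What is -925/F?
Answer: 21067800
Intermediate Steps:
B = -22776 (B = 6*(-3796) = -22776)
F = -1/22776 (F = 1/(-22776) = -1/22776 ≈ -4.3906e-5)
-925/F = -925/(-1/22776) = -925*(-22776) = 21067800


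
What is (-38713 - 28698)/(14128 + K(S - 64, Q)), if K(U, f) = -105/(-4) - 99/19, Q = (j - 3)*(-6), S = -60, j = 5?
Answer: -5123236/1075327 ≈ -4.7644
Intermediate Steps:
Q = -12 (Q = (5 - 3)*(-6) = 2*(-6) = -12)
K(U, f) = 1599/76 (K(U, f) = -105*(-¼) - 99*1/19 = 105/4 - 99/19 = 1599/76)
(-38713 - 28698)/(14128 + K(S - 64, Q)) = (-38713 - 28698)/(14128 + 1599/76) = -67411/1075327/76 = -67411*76/1075327 = -5123236/1075327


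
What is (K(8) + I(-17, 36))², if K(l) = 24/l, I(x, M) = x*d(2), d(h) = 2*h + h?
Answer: 9801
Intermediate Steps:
d(h) = 3*h
I(x, M) = 6*x (I(x, M) = x*(3*2) = x*6 = 6*x)
(K(8) + I(-17, 36))² = (24/8 + 6*(-17))² = (24*(⅛) - 102)² = (3 - 102)² = (-99)² = 9801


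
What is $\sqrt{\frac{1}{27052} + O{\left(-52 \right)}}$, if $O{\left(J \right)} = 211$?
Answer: $\frac{\sqrt{38603021399}}{13526} \approx 14.526$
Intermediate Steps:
$\sqrt{\frac{1}{27052} + O{\left(-52 \right)}} = \sqrt{\frac{1}{27052} + 211} = \sqrt{\frac{5707973}{27052}} = \frac{\sqrt{38603021399}}{13526}$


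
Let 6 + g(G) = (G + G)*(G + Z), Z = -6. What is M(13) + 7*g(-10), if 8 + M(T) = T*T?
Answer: 2359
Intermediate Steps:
M(T) = -8 + T² (M(T) = -8 + T*T = -8 + T²)
g(G) = -6 + 2*G*(-6 + G) (g(G) = -6 + (G + G)*(G - 6) = -6 + (2*G)*(-6 + G) = -6 + 2*G*(-6 + G))
M(13) + 7*g(-10) = (-8 + 13²) + 7*(-6 - 12*(-10) + 2*(-10)²) = (-8 + 169) + 7*(-6 + 120 + 2*100) = 161 + 7*(-6 + 120 + 200) = 161 + 7*314 = 161 + 2198 = 2359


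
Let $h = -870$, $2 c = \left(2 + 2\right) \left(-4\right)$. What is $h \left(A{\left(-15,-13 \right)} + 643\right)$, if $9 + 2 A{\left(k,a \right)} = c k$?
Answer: $-607695$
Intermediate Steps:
$c = -8$ ($c = \frac{\left(2 + 2\right) \left(-4\right)}{2} = \frac{4 \left(-4\right)}{2} = \frac{1}{2} \left(-16\right) = -8$)
$A{\left(k,a \right)} = - \frac{9}{2} - 4 k$ ($A{\left(k,a \right)} = - \frac{9}{2} + \frac{\left(-8\right) k}{2} = - \frac{9}{2} - 4 k$)
$h \left(A{\left(-15,-13 \right)} + 643\right) = - 870 \left(\left(- \frac{9}{2} - -60\right) + 643\right) = - 870 \left(\left(- \frac{9}{2} + 60\right) + 643\right) = - 870 \left(\frac{111}{2} + 643\right) = \left(-870\right) \frac{1397}{2} = -607695$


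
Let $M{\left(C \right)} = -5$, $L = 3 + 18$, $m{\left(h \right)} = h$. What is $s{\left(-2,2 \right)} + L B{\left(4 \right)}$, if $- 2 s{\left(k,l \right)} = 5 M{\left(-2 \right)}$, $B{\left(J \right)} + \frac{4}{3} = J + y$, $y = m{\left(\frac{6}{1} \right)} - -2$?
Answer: $\frac{473}{2} \approx 236.5$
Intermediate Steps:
$L = 21$
$y = 8$ ($y = \frac{6}{1} - -2 = 6 \cdot 1 + 2 = 6 + 2 = 8$)
$B{\left(J \right)} = \frac{20}{3} + J$ ($B{\left(J \right)} = - \frac{4}{3} + \left(J + 8\right) = - \frac{4}{3} + \left(8 + J\right) = \frac{20}{3} + J$)
$s{\left(k,l \right)} = \frac{25}{2}$ ($s{\left(k,l \right)} = - \frac{5 \left(-5\right)}{2} = \left(- \frac{1}{2}\right) \left(-25\right) = \frac{25}{2}$)
$s{\left(-2,2 \right)} + L B{\left(4 \right)} = \frac{25}{2} + 21 \left(\frac{20}{3} + 4\right) = \frac{25}{2} + 21 \cdot \frac{32}{3} = \frac{25}{2} + 224 = \frac{473}{2}$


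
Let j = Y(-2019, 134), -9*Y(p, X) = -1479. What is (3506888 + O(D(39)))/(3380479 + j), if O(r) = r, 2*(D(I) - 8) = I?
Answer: 21041493/20283860 ≈ 1.0374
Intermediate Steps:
Y(p, X) = 493/3 (Y(p, X) = -⅑*(-1479) = 493/3)
D(I) = 8 + I/2
j = 493/3 ≈ 164.33
(3506888 + O(D(39)))/(3380479 + j) = (3506888 + (8 + (½)*39))/(3380479 + 493/3) = (3506888 + (8 + 39/2))/(10141930/3) = (3506888 + 55/2)*(3/10141930) = (7013831/2)*(3/10141930) = 21041493/20283860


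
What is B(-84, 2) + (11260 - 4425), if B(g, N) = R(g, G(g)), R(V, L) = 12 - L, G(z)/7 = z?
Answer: 7435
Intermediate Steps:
G(z) = 7*z
B(g, N) = 12 - 7*g
B(-84, 2) + (11260 - 4425) = (12 - 7*(-84)) + (11260 - 4425) = (12 + 588) + 6835 = 600 + 6835 = 7435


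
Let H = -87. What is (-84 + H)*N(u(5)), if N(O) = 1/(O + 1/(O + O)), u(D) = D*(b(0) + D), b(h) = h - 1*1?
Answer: -760/89 ≈ -8.5393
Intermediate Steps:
b(h) = -1 + h (b(h) = h - 1 = -1 + h)
u(D) = D*(-1 + D) (u(D) = D*((-1 + 0) + D) = D*(-1 + D))
N(O) = 1/(O + 1/(2*O))
(-84 + H)*N(u(5)) = (-84 - 87)*(2*(5*(-1 + 5))/(1 + 2*(5*(-1 + 5))²)) = -342*5*4/(1 + 2*(5*4)²) = -342*20/(1 + 2*20²) = -342*20/(1 + 2*400) = -342*20/(1 + 800) = -342*20/801 = -171*40/801 = -760/89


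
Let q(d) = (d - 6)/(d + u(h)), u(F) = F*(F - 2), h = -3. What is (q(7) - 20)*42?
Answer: -9219/11 ≈ -838.09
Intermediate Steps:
u(F) = F*(-2 + F)
q(d) = (-6 + d)/(15 + d) (q(d) = (d - 6)/(d - 3*(-2 - 3)) = (-6 + d)/(d - 3*(-5)) = (-6 + d)/(d + 15) = (-6 + d)/(15 + d))
(q(7) - 20)*42 = ((-6 + 7)/(15 + 7) - 20)*42 = (1/22 - 20)*42 = -439/22*42 = -9219/11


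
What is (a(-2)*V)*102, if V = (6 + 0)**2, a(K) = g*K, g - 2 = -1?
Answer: -7344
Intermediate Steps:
g = 1 (g = 2 - 1 = 1)
a(K) = K (a(K) = 1*K = K)
V = 36 (V = 6**2 = 36)
(a(-2)*V)*102 = -2*36*102 = -72*102 = -7344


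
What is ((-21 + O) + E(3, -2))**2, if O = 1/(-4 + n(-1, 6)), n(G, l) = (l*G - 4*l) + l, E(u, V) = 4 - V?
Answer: 177241/784 ≈ 226.07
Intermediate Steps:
n(G, l) = -3*l + G*l (n(G, l) = (G*l - 4*l) + l = (-4*l + G*l) + l = -3*l + G*l)
O = -1/28 (O = 1/(-4 + 6*(-3 - 1)) = 1/(-4 + 6*(-4)) = 1/(-4 - 24) = 1/(-28) = -1/28 ≈ -0.035714)
((-21 + O) + E(3, -2))**2 = ((-21 - 1/28) + (4 - 1*(-2)))**2 = (-589/28 + (4 + 2))**2 = (-589/28 + 6)**2 = (-421/28)**2 = 177241/784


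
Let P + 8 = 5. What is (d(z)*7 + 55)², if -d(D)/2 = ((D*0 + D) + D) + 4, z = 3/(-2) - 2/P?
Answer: 4489/9 ≈ 498.78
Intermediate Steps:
P = -3 (P = -8 + 5 = -3)
z = -⅚ (z = 3/(-2) - 2/(-3) = 3*(-½) - 2*(-⅓) = -3/2 + ⅔ = -⅚ ≈ -0.83333)
d(D) = -8 - 4*D (d(D) = -2*(((D*0 + D) + D) + 4) = -2*(((0 + D) + D) + 4) = -2*((D + D) + 4) = -2*(2*D + 4) = -2*(4 + 2*D) = -8 - 4*D)
(d(z)*7 + 55)² = ((-8 - 4*(-⅚))*7 + 55)² = ((-8 + 10/3)*7 + 55)² = (-14/3*7 + 55)² = (-98/3 + 55)² = (67/3)² = 4489/9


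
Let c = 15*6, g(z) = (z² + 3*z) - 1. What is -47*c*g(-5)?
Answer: -38070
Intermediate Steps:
g(z) = -1 + z² + 3*z
c = 90
-47*c*g(-5) = -47*90*(-1 + (-5)² + 3*(-5)) = -4230*(-1 + 25 - 15) = -4230*9 = -1*38070 = -38070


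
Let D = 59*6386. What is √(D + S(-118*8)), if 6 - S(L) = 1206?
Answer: √375574 ≈ 612.84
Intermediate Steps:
S(L) = -1200 (S(L) = 6 - 1*1206 = 6 - 1206 = -1200)
D = 376774
√(D + S(-118*8)) = √(376774 - 1200) = √375574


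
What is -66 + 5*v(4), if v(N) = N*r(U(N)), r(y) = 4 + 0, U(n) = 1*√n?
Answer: 14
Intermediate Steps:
U(n) = √n
r(y) = 4
v(N) = 4*N (v(N) = N*4 = 4*N)
-66 + 5*v(4) = -66 + 5*(4*4) = -66 + 5*16 = -66 + 80 = 14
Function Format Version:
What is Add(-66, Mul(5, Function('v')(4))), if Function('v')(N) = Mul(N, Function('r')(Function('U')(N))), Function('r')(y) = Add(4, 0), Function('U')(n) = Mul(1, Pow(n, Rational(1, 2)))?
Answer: 14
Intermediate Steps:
Function('U')(n) = Pow(n, Rational(1, 2))
Function('r')(y) = 4
Function('v')(N) = Mul(4, N) (Function('v')(N) = Mul(N, 4) = Mul(4, N))
Add(-66, Mul(5, Function('v')(4))) = Add(-66, Mul(5, Mul(4, 4))) = Add(-66, Mul(5, 16)) = Add(-66, 80) = 14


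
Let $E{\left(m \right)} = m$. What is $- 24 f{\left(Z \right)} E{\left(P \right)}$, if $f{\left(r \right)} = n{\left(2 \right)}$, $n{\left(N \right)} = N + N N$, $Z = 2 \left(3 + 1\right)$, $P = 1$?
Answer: $-144$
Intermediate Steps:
$Z = 8$ ($Z = 2 \cdot 4 = 8$)
$n{\left(N \right)} = N + N^{2}$
$f{\left(r \right)} = 6$ ($f{\left(r \right)} = 2 \left(1 + 2\right) = 2 \cdot 3 = 6$)
$- 24 f{\left(Z \right)} E{\left(P \right)} = \left(-24\right) 6 \cdot 1 = \left(-144\right) 1 = -144$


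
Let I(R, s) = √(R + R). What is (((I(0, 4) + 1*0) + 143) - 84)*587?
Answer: 34633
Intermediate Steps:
I(R, s) = √2*√R (I(R, s) = √(2*R) = √2*√R)
(((I(0, 4) + 1*0) + 143) - 84)*587 = (((√2*√0 + 1*0) + 143) - 84)*587 = (((√2*0 + 0) + 143) - 84)*587 = (((0 + 0) + 143) - 84)*587 = ((0 + 143) - 84)*587 = (143 - 84)*587 = 59*587 = 34633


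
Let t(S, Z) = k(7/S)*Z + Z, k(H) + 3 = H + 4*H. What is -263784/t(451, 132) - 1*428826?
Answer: -370890880/867 ≈ -4.2779e+5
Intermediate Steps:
k(H) = -3 + 5*H (k(H) = -3 + (H + 4*H) = -3 + 5*H)
t(S, Z) = Z + Z*(-3 + 35/S) (t(S, Z) = (-3 + 5*(7/S))*Z + Z = (-3 + 35/S)*Z + Z = Z*(-3 + 35/S) + Z = Z + Z*(-3 + 35/S))
-263784/t(451, 132) - 1*428826 = -263784*41/(12*(35 - 2*451)) - 1*428826 = -263784*41/(12*(35 - 902)) - 428826 = -263784/(132*(1/451)*(-867)) - 428826 = -263784/(-10404/41) - 428826 = -263784*(-41/10404) - 428826 = 901262/867 - 428826 = -370890880/867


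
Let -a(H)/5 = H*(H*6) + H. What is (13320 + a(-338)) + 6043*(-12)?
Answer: -3484826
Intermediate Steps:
a(H) = -30*H² - 5*H (a(H) = -5*(H*(H*6) + H) = -5*(H*(6*H) + H) = -5*(6*H² + H) = -5*(H + 6*H²) = -30*H² - 5*H)
(13320 + a(-338)) + 6043*(-12) = (13320 - 5*(-338)*(1 + 6*(-338))) + 6043*(-12) = (13320 - 5*(-338)*(1 - 2028)) - 72516 = (13320 - 5*(-338)*(-2027)) - 72516 = (13320 - 3425630) - 72516 = -3412310 - 72516 = -3484826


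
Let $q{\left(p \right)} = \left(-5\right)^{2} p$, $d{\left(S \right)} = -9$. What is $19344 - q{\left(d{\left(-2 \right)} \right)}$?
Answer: $19569$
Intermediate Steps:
$q{\left(p \right)} = 25 p$
$19344 - q{\left(d{\left(-2 \right)} \right)} = 19344 - 25 \left(-9\right) = 19344 - -225 = 19344 + 225 = 19569$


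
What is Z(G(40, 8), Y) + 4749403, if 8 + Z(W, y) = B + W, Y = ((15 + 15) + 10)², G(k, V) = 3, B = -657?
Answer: 4748741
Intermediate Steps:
Y = 1600 (Y = (30 + 10)² = 40² = 1600)
Z(W, y) = -665 + W (Z(W, y) = -8 + (-657 + W) = -665 + W)
Z(G(40, 8), Y) + 4749403 = (-665 + 3) + 4749403 = -662 + 4749403 = 4748741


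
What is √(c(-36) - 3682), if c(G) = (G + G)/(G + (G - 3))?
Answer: I*√92026/5 ≈ 60.672*I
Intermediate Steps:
c(G) = 2*G/(-3 + 2*G) (c(G) = (2*G)/(G + (-3 + G)) = (2*G)/(-3 + 2*G) = 2*G/(-3 + 2*G))
√(c(-36) - 3682) = √(2*(-36)/(-3 + 2*(-36)) - 3682) = √(2*(-36)/(-3 - 72) - 3682) = √(2*(-36)/(-75) - 3682) = √(2*(-36)*(-1/75) - 3682) = √(24/25 - 3682) = √(-92026/25) = I*√92026/5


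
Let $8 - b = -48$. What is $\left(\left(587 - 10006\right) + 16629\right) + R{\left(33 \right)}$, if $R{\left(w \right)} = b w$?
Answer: $9058$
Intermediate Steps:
$b = 56$ ($b = 8 - -48 = 8 + 48 = 56$)
$R{\left(w \right)} = 56 w$
$\left(\left(587 - 10006\right) + 16629\right) + R{\left(33 \right)} = \left(\left(587 - 10006\right) + 16629\right) + 56 \cdot 33 = \left(-9419 + 16629\right) + 1848 = 7210 + 1848 = 9058$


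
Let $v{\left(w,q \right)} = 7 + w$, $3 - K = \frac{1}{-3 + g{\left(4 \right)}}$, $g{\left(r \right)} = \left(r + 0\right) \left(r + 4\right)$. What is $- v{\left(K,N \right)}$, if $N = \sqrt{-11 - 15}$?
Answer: $- \frac{289}{29} \approx -9.9655$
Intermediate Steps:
$N = i \sqrt{26}$ ($N = \sqrt{-26} = i \sqrt{26} \approx 5.099 i$)
$g{\left(r \right)} = r \left(4 + r\right)$
$K = \frac{86}{29}$ ($K = 3 - \frac{1}{-3 + 4 \left(4 + 4\right)} = 3 - \frac{1}{-3 + 4 \cdot 8} = 3 - \frac{1}{-3 + 32} = 3 - \frac{1}{29} = \frac{86}{29} \approx 2.9655$)
$- v{\left(K,N \right)} = - (7 + \frac{86}{29}) = \left(-1\right) \frac{289}{29} = - \frac{289}{29}$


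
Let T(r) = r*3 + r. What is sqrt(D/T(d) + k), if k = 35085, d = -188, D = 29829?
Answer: sqrt(1238642277)/188 ≈ 187.20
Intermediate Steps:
T(r) = 4*r (T(r) = 3*r + r = 4*r)
sqrt(D/T(d) + k) = sqrt(29829/((4*(-188))) + 35085) = sqrt(29829/(-752) + 35085) = sqrt(29829*(-1/752) + 35085) = sqrt(-29829/752 + 35085) = sqrt(26354091/752) = sqrt(1238642277)/188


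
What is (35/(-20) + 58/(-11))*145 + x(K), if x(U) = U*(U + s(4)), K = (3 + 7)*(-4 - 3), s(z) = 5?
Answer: 155395/44 ≈ 3531.7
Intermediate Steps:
K = -70 (K = 10*(-7) = -70)
x(U) = U*(5 + U) (x(U) = U*(U + 5) = U*(5 + U))
(35/(-20) + 58/(-11))*145 + x(K) = (35/(-20) + 58/(-11))*145 - 70*(5 - 70) = (35*(-1/20) + 58*(-1/11))*145 - 70*(-65) = (-7/4 - 58/11)*145 + 4550 = -309/44*145 + 4550 = -44805/44 + 4550 = 155395/44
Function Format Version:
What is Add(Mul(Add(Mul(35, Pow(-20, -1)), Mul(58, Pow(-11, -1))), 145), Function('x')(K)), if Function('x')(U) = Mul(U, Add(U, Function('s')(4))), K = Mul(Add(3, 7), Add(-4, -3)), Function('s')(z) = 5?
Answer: Rational(155395, 44) ≈ 3531.7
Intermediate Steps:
K = -70 (K = Mul(10, -7) = -70)
Function('x')(U) = Mul(U, Add(5, U)) (Function('x')(U) = Mul(U, Add(U, 5)) = Mul(U, Add(5, U)))
Add(Mul(Add(Mul(35, Pow(-20, -1)), Mul(58, Pow(-11, -1))), 145), Function('x')(K)) = Add(Mul(Add(Mul(35, Pow(-20, -1)), Mul(58, Pow(-11, -1))), 145), Mul(-70, Add(5, -70))) = Add(Mul(Add(Mul(35, Rational(-1, 20)), Mul(58, Rational(-1, 11))), 145), Mul(-70, -65)) = Add(Mul(Add(Rational(-7, 4), Rational(-58, 11)), 145), 4550) = Add(Mul(Rational(-309, 44), 145), 4550) = Add(Rational(-44805, 44), 4550) = Rational(155395, 44)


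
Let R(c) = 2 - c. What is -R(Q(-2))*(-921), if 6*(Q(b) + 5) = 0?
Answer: 6447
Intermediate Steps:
Q(b) = -5 (Q(b) = -5 + (⅙)*0 = -5 + 0 = -5)
-R(Q(-2))*(-921) = -(2 - 1*(-5))*(-921) = -(2 + 5)*(-921) = -7*(-921) = -1*(-6447) = 6447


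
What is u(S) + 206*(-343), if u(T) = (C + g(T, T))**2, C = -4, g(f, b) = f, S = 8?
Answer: -70642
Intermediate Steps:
u(T) = (-4 + T)**2
u(S) + 206*(-343) = (-4 + 8)**2 + 206*(-343) = 4**2 - 70658 = 16 - 70658 = -70642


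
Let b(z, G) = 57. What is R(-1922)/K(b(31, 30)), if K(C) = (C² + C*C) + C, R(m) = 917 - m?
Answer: 2839/6555 ≈ 0.43310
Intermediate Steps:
K(C) = C + 2*C² (K(C) = (C² + C²) + C = 2*C² + C = C + 2*C²)
R(-1922)/K(b(31, 30)) = (917 - 1*(-1922))/((57*(1 + 2*57))) = (917 + 1922)/((57*(1 + 114))) = 2839/((57*115)) = 2839/6555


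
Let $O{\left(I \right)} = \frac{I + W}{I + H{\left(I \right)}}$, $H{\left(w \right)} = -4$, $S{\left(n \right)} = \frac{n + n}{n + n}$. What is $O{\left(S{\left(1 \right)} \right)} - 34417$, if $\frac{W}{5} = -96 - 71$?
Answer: $-34139$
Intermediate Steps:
$W = -835$ ($W = 5 \left(-96 - 71\right) = 5 \left(-167\right) = -835$)
$S{\left(n \right)} = 1$ ($S{\left(n \right)} = \frac{2 n}{2 n} = 2 n \frac{1}{2 n} = 1$)
$O{\left(I \right)} = \frac{-835 + I}{-4 + I}$ ($O{\left(I \right)} = \frac{I - 835}{I - 4} = \frac{-835 + I}{-4 + I}$)
$O{\left(S{\left(1 \right)} \right)} - 34417 = \frac{-835 + 1}{-4 + 1} - 34417 = \frac{1}{-3} \left(-834\right) - 34417 = \left(- \frac{1}{3}\right) \left(-834\right) - 34417 = 278 - 34417 = -34139$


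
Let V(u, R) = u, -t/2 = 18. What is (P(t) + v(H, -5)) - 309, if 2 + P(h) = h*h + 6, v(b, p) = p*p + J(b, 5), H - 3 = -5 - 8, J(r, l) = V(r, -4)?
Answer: 1006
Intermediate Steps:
t = -36 (t = -2*18 = -36)
J(r, l) = r
H = -10 (H = 3 + (-5 - 8) = 3 - 13 = -10)
v(b, p) = b + p**2 (v(b, p) = p*p + b = p**2 + b = b + p**2)
P(h) = 4 + h**2 (P(h) = -2 + (h*h + 6) = -2 + (h**2 + 6) = -2 + (6 + h**2) = 4 + h**2)
(P(t) + v(H, -5)) - 309 = ((4 + (-36)**2) + (-10 + (-5)**2)) - 309 = ((4 + 1296) + (-10 + 25)) - 309 = (1300 + 15) - 309 = 1315 - 309 = 1006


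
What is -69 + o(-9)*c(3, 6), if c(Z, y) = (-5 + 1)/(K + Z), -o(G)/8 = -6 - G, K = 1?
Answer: -45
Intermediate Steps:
o(G) = 48 + 8*G (o(G) = -8*(-6 - G) = 48 + 8*G)
c(Z, y) = -4/(1 + Z) (c(Z, y) = (-5 + 1)/(1 + Z) = -4/(1 + Z))
-69 + o(-9)*c(3, 6) = -69 + (48 + 8*(-9))*(-4/(1 + 3)) = -69 + (48 - 72)*(-4/4) = -69 - (-96)/4 = -69 - 24*(-1) = -69 + 24 = -45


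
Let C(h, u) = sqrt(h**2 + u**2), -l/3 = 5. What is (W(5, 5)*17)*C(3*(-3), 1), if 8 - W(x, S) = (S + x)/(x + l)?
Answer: 153*sqrt(82) ≈ 1385.5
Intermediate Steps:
l = -15 (l = -3*5 = -15)
W(x, S) = 8 - (S + x)/(-15 + x) (W(x, S) = 8 - (S + x)/(x - 15) = 8 - (S + x)/(-15 + x))
(W(5, 5)*17)*C(3*(-3), 1) = (((-120 - 1*5 + 7*5)/(-15 + 5))*17)*sqrt((3*(-3))**2 + 1**2) = (((-120 - 5 + 35)/(-10))*17)*sqrt((-9)**2 + 1) = (-1/10*(-90)*17)*sqrt(81 + 1) = (9*17)*sqrt(82) = 153*sqrt(82)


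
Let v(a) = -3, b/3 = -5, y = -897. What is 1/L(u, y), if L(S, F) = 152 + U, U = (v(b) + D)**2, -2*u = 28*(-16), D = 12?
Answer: 1/233 ≈ 0.0042918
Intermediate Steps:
u = 224 (u = -14*(-16) = -1/2*(-448) = 224)
b = -15 (b = 3*(-5) = -15)
U = 81 (U = (-3 + 12)**2 = 9**2 = 81)
L(S, F) = 233 (L(S, F) = 152 + 81 = 233)
1/L(u, y) = 1/233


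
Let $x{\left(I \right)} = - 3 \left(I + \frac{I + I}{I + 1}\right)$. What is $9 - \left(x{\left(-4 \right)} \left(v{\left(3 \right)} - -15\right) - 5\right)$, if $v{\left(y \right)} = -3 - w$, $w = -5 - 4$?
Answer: $-70$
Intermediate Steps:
$w = -9$
$v{\left(y \right)} = 6$ ($v{\left(y \right)} = -3 - -9 = -3 + 9 = 6$)
$x{\left(I \right)} = - 3 I - \frac{6 I}{1 + I}$ ($x{\left(I \right)} = - 3 \left(I + \frac{2 I}{1 + I}\right) = - 3 I - \frac{6 I}{1 + I}$)
$9 - \left(x{\left(-4 \right)} \left(v{\left(3 \right)} - -15\right) - 5\right) = 9 - \left(\left(-3\right) \left(-4\right) \frac{1}{1 - 4} \left(3 - 4\right) \left(6 - -15\right) - 5\right) = 9 - \left(\left(-3\right) \left(-4\right) \frac{1}{-3} \left(-1\right) \left(6 + 15\right) - 5\right) = 9 - \left(\left(-3\right) \left(-4\right) \left(- \frac{1}{3}\right) \left(-1\right) 21 - 5\right) = 9 - \left(4 \cdot 21 - 5\right) = 9 - \left(84 - 5\right) = 9 - 79 = -70$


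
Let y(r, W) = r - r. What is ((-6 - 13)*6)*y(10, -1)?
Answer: 0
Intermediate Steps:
y(r, W) = 0
((-6 - 13)*6)*y(10, -1) = ((-6 - 13)*6)*0 = -19*6*0 = -114*0 = 0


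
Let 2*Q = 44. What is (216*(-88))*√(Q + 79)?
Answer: -19008*√101 ≈ -1.9103e+5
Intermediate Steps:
Q = 22 (Q = (½)*44 = 22)
(216*(-88))*√(Q + 79) = (216*(-88))*√(22 + 79) = -19008*√101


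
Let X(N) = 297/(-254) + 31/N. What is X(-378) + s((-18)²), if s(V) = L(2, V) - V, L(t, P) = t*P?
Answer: 7746937/24003 ≈ 322.75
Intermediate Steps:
L(t, P) = P*t
s(V) = V (s(V) = V*2 - V = 2*V - V = V)
X(N) = -297/254 + 31/N (X(N) = 297*(-1/254) + 31/N = -297/254 + 31/N)
X(-378) + s((-18)²) = (-297/254 + 31/(-378)) + (-18)² = (-297/254 + 31*(-1/378)) + 324 = (-297/254 - 31/378) + 324 = -30035/24003 + 324 = 7746937/24003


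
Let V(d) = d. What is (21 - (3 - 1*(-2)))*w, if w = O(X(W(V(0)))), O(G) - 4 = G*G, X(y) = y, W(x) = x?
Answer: 64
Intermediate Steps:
O(G) = 4 + G² (O(G) = 4 + G*G = 4 + G²)
w = 4 (w = 4 + 0² = 4 + 0 = 4)
(21 - (3 - 1*(-2)))*w = (21 - (3 - 1*(-2)))*4 = (21 - (3 + 2))*4 = (21 - 1*5)*4 = (21 - 5)*4 = 16*4 = 64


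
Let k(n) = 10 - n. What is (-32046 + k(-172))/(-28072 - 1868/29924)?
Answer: 238374584/210007099 ≈ 1.1351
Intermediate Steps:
(-32046 + k(-172))/(-28072 - 1868/29924) = (-32046 + (10 - 1*(-172)))/(-28072 - 1868/29924) = (-32046 + (10 + 172))/(-28072 - 1868*1/29924) = (-32046 + 182)/(-28072 - 467/7481) = -31864/(-210007099/7481) = -31864*(-7481/210007099) = 238374584/210007099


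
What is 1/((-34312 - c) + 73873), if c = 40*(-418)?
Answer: 1/56281 ≈ 1.7768e-5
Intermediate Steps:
c = -16720
1/((-34312 - c) + 73873) = 1/((-34312 - 1*(-16720)) + 73873) = 1/((-34312 + 16720) + 73873) = 1/(-17592 + 73873) = 1/56281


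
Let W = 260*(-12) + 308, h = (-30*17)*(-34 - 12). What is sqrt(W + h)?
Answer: 2*sqrt(5162) ≈ 143.69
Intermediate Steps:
h = 23460 (h = -510*(-46) = 23460)
W = -2812 (W = -3120 + 308 = -2812)
sqrt(W + h) = sqrt(-2812 + 23460) = sqrt(20648) = 2*sqrt(5162)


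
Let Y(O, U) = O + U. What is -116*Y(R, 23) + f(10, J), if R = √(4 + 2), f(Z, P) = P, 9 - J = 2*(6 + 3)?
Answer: -2677 - 116*√6 ≈ -2961.1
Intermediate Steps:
J = -9 (J = 9 - 2*(6 + 3) = 9 - 2*9 = 9 - 1*18 = 9 - 18 = -9)
R = √6 ≈ 2.4495
-116*Y(R, 23) + f(10, J) = -116*(√6 + 23) - 9 = -116*(23 + √6) - 9 = (-2668 - 116*√6) - 9 = -2677 - 116*√6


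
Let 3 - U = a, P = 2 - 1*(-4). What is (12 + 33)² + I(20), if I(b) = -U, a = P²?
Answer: 2058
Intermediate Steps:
P = 6 (P = 2 + 4 = 6)
a = 36 (a = 6² = 36)
U = -33 (U = 3 - 1*36 = 3 - 36 = -33)
I(b) = 33 (I(b) = -1*(-33) = 33)
(12 + 33)² + I(20) = (12 + 33)² + 33 = 45² + 33 = 2025 + 33 = 2058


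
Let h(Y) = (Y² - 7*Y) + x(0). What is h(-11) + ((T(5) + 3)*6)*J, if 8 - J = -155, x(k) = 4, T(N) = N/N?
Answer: 4114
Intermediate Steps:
T(N) = 1
h(Y) = 4 + Y² - 7*Y (h(Y) = (Y² - 7*Y) + 4 = 4 + Y² - 7*Y)
J = 163 (J = 8 - 1*(-155) = 8 + 155 = 163)
h(-11) + ((T(5) + 3)*6)*J = (4 + (-11)² - 7*(-11)) + ((1 + 3)*6)*163 = (4 + 121 + 77) + (4*6)*163 = 202 + 24*163 = 202 + 3912 = 4114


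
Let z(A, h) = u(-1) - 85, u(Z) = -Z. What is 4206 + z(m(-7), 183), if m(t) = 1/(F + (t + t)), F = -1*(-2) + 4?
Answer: 4122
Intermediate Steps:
F = 6 (F = 2 + 4 = 6)
m(t) = 1/(6 + 2*t) (m(t) = 1/(6 + (t + t)) = 1/(6 + 2*t))
z(A, h) = -84 (z(A, h) = -1*(-1) - 85 = 1 - 85 = -84)
4206 + z(m(-7), 183) = 4206 - 84 = 4122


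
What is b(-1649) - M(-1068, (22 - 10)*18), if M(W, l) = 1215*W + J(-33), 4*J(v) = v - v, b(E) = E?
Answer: 1295971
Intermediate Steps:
J(v) = 0 (J(v) = (v - v)/4 = (¼)*0 = 0)
M(W, l) = 1215*W (M(W, l) = 1215*W + 0 = 1215*W)
b(-1649) - M(-1068, (22 - 10)*18) = -1649 - 1215*(-1068) = -1649 - 1*(-1297620) = -1649 + 1297620 = 1295971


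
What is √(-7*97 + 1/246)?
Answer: I*√41090118/246 ≈ 26.058*I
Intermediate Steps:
√(-7*97 + 1/246) = √(-679 + 1/246) = √(-167033/246) = I*√41090118/246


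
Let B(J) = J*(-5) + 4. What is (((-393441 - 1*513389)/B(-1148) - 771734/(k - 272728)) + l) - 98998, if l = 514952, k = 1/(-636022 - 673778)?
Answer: 426582016882734008073/1025933353999672 ≈ 4.1580e+5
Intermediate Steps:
k = -1/1309800 (k = 1/(-1309800) = -1/1309800 ≈ -7.6348e-7)
B(J) = 4 - 5*J (B(J) = -5*J + 4 = 4 - 5*J)
(((-393441 - 1*513389)/B(-1148) - 771734/(k - 272728)) + l) - 98998 = (((-393441 - 1*513389)/(4 - 5*(-1148)) - 771734/(-1/1309800 - 272728)) + 514952) - 98998 = (((-393441 - 513389)/(4 + 5740) - 771734/(-357219134401/1309800)) + 514952) - 98998 = ((-906830/5744 - 771734*(-1309800/357219134401)) + 514952) - 98998 = ((-906830*1/5744 + 1010817193200/357219134401) + 514952) - 98998 = ((-453415/2872 + 1010817193200/357219134401) + 514952) - 98998 = (-159065446845559015/1025933353999672 + 514952) - 98998 = 528147367061993536729/1025933353999672 - 98998 = 426582016882734008073/1025933353999672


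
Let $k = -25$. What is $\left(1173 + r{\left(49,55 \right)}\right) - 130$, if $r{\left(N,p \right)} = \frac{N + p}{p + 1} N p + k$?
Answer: $6023$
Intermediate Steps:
$r{\left(N,p \right)} = -25 + \frac{N p \left(N + p\right)}{1 + p}$ ($r{\left(N,p \right)} = \frac{N + p}{p + 1} N p - 25 = \frac{N + p}{1 + p} N p - 25 = \frac{N \left(N + p\right)}{1 + p} p - 25 = \frac{N p \left(N + p\right)}{1 + p} - 25 = -25 + \frac{N p \left(N + p\right)}{1 + p}$)
$\left(1173 + r{\left(49,55 \right)}\right) - 130 = \left(1173 + \frac{-25 - 1375 + 49 \cdot 55^{2} + 55 \cdot 49^{2}}{1 + 55}\right) - 130 = \left(1173 + \frac{-25 - 1375 + 49 \cdot 3025 + 55 \cdot 2401}{56}\right) - 130 = \left(1173 + \frac{-25 - 1375 + 148225 + 132055}{56}\right) - 130 = \left(1173 + \frac{1}{56} \cdot 278880\right) - 130 = \left(1173 + 4980\right) - 130 = 6153 - 130 = 6023$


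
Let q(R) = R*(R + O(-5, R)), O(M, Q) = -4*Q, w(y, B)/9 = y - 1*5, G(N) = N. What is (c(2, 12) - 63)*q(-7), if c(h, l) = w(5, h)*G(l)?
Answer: 9261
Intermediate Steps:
w(y, B) = -45 + 9*y (w(y, B) = 9*(y - 1*5) = 9*(y - 5) = 9*(-5 + y) = -45 + 9*y)
c(h, l) = 0 (c(h, l) = (-45 + 9*5)*l = (-45 + 45)*l = 0*l = 0)
q(R) = -3*R² (q(R) = R*(R - 4*R) = R*(-3*R) = -3*R²)
(c(2, 12) - 63)*q(-7) = (0 - 63)*(-3*(-7)²) = -(-189)*49 = -63*(-147) = 9261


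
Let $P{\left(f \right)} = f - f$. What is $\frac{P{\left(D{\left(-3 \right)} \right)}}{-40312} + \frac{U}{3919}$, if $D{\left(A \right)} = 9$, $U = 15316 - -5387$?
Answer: $\frac{20703}{3919} \approx 5.2827$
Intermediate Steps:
$U = 20703$ ($U = 15316 + 5387 = 20703$)
$P{\left(f \right)} = 0$
$\frac{P{\left(D{\left(-3 \right)} \right)}}{-40312} + \frac{U}{3919} = \frac{0}{-40312} + \frac{20703}{3919} = 0 \left(- \frac{1}{40312}\right) + 20703 \cdot \frac{1}{3919} = 0 + \frac{20703}{3919} = \frac{20703}{3919}$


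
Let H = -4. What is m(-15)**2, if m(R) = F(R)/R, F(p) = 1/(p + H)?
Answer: 1/81225 ≈ 1.2311e-5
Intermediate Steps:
F(p) = 1/(-4 + p) (F(p) = 1/(p - 4) = 1/(-4 + p))
m(R) = 1/(R*(-4 + R)) (m(R) = 1/((-4 + R)*R) = 1/(R*(-4 + R)))
m(-15)**2 = (1/((-15)*(-4 - 15)))**2 = (-1/15/(-19))**2 = (-1/15*(-1/19))**2 = (1/285)**2 = 1/81225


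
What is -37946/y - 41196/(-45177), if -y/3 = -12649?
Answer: -50340610/571443873 ≈ -0.088094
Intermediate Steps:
y = 37947 (y = -3*(-12649) = 37947)
-37946/y - 41196/(-45177) = -37946/37947 - 41196/(-45177) = -37946*1/37947 - 41196*(-1/45177) = -37946/37947 + 13732/15059 = -50340610/571443873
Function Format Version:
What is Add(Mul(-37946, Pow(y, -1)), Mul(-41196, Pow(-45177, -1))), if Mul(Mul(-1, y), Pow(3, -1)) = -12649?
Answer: Rational(-50340610, 571443873) ≈ -0.088094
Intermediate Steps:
y = 37947 (y = Mul(-3, -12649) = 37947)
Add(Mul(-37946, Pow(y, -1)), Mul(-41196, Pow(-45177, -1))) = Add(Mul(-37946, Pow(37947, -1)), Mul(-41196, Pow(-45177, -1))) = Add(Mul(-37946, Rational(1, 37947)), Mul(-41196, Rational(-1, 45177))) = Add(Rational(-37946, 37947), Rational(13732, 15059)) = Rational(-50340610, 571443873)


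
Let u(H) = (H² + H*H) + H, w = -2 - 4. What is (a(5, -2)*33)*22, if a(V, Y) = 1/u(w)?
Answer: 11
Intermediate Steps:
w = -6
u(H) = H + 2*H² (u(H) = (H² + H²) + H = 2*H² + H = H + 2*H²)
a(V, Y) = 1/66 (a(V, Y) = 1/(-6*(1 + 2*(-6))) = 1/(-6*(1 - 12)) = 1/(-6*(-11)) = 1/66)
(a(5, -2)*33)*22 = ((1/66)*33)*22 = (½)*22 = 11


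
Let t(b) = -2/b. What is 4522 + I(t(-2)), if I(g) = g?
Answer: 4523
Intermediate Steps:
4522 + I(t(-2)) = 4522 - 2/(-2) = 4522 - 2*(-½) = 4522 + 1 = 4523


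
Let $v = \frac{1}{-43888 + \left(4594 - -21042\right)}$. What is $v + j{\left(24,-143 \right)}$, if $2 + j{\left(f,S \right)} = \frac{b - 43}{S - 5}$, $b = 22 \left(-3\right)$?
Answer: $- \frac{426659}{337662} \approx -1.2636$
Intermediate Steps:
$b = -66$
$j{\left(f,S \right)} = -2 - \frac{109}{-5 + S}$ ($j{\left(f,S \right)} = -2 + \frac{-66 - 43}{S - 5} = -2 - \frac{109}{-5 + S}$)
$v = - \frac{1}{18252}$ ($v = \frac{1}{-43888 + \left(4594 + 21042\right)} = \frac{1}{-43888 + 25636} = \frac{1}{-18252} = - \frac{1}{18252} \approx -5.4789 \cdot 10^{-5}$)
$v + j{\left(24,-143 \right)} = - \frac{1}{18252} + \frac{-99 - -286}{-5 - 143} = - \frac{1}{18252} + \frac{-99 + 286}{-148} = - \frac{1}{18252} - \frac{187}{148} = - \frac{426659}{337662}$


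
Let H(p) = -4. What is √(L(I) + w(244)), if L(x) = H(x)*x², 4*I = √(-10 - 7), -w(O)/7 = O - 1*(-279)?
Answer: I*√14627/2 ≈ 60.471*I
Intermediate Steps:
w(O) = -1953 - 7*O (w(O) = -7*(O - 1*(-279)) = -7*(O + 279) = -7*(279 + O) = -1953 - 7*O)
I = I*√17/4 (I = √(-10 - 7)/4 = √(-17)/4 = (I*√17)/4 = I*√17/4 ≈ 1.0308*I)
L(x) = -4*x²
√(L(I) + w(244)) = √(-4*(I*√17/4)² + (-1953 - 7*244)) = √(-4*(-17/16) + (-1953 - 1708)) = √(17/4 - 3661) = √(-14627/4) = I*√14627/2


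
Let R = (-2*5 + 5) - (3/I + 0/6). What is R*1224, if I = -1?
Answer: -2448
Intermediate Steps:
R = -2 (R = (-2*5 + 5) - (3/(-1) + 0/6) = (-10 + 5) - (3*(-1) + 0*(⅙)) = -5 - (-3 + 0) = -5 - 1*(-3) = -5 + 3 = -2)
R*1224 = -2*1224 = -2448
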